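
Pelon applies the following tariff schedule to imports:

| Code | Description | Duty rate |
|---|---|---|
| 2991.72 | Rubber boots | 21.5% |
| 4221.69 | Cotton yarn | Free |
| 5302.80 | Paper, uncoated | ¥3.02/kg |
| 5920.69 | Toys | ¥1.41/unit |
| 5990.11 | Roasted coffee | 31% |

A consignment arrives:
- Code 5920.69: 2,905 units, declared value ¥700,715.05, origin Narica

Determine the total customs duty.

Line 1 (5920.69, Narica, 2,905 units, ¥700,715.05):
Base rate for 5920.69 is ¥1.41/unit.
Duty = 2,905 × ¥1.41 = ¥4,096.05.

¥4,096.05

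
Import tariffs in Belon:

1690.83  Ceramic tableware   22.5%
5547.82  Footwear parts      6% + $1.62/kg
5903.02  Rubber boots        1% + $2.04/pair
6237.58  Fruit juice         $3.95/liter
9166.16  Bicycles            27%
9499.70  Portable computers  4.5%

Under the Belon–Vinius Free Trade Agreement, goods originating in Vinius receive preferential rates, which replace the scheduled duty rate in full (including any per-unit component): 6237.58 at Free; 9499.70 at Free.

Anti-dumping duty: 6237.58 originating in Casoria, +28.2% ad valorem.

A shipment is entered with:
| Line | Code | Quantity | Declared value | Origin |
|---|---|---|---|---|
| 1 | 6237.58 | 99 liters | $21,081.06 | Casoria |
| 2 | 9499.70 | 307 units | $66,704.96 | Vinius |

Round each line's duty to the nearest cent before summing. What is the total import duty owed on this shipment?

Line 1 (6237.58, Casoria, 99 liters, $21,081.06):
Base rate for 6237.58 is $3.95/liter.
6237.58 has an FTA preferential rate, but origin Casoria is not Vinius; base rate stands.
Additional duty on 6237.58 from Casoria: +28.2% ad valorem. Applied ad valorem rate = 28.2%.
Duty = $21,081.06 × 28.2% + 99 × $3.95 = $6,335.91.
Line 2 (9499.70, Vinius, 307 units, $66,704.96):
Base rate for 9499.70 is 4.5%.
Origin Vinius qualifies under the Belon–Vinius agreement and 9499.70 is covered: preferential rate Free applies instead.
Duty = $66,704.96 × 0% = $0.00.
Total = $6,335.91 + $0.00 = $6,335.91.

$6,335.91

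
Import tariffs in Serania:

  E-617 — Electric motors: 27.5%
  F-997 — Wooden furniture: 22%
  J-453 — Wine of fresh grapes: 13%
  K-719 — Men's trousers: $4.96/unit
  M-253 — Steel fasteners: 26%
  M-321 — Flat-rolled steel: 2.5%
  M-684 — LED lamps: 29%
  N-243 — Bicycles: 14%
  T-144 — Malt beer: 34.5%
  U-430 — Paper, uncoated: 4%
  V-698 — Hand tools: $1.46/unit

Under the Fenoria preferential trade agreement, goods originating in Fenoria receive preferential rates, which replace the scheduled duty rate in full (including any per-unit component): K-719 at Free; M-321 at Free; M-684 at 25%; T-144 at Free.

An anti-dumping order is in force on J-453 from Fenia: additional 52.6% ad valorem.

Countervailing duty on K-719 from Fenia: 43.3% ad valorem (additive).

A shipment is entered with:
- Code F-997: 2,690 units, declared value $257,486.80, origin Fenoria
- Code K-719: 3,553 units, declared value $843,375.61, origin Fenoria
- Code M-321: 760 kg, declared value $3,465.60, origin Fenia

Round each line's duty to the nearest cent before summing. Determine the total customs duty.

Line 1 (F-997, Fenoria, 2,690 units, $257,486.80):
Base rate for F-997 is 22%.
Origin Fenoria is the FTA partner but F-997 is not on the preference list; base rate stands.
Duty = $257,486.80 × 22% = $56,647.10.
Line 2 (K-719, Fenoria, 3,553 units, $843,375.61):
Base rate for K-719 is $4.96/unit.
Origin Fenoria qualifies under the Serania–Fenoria agreement and K-719 is covered: preferential rate Free applies instead.
The additional-duty order on K-719 targets Fenia, not Fenoria; it does not apply.
Duty = $843,375.61 × 0% = $0.00.
Line 3 (M-321, Fenia, 760 kg, $3,465.60):
Base rate for M-321 is 2.5%.
M-321 has an FTA preferential rate, but origin Fenia is not Fenoria; base rate stands.
Duty = $3,465.60 × 2.5% = $86.64.
Total = $56,647.10 + $0.00 + $86.64 = $56,733.74.

$56,733.74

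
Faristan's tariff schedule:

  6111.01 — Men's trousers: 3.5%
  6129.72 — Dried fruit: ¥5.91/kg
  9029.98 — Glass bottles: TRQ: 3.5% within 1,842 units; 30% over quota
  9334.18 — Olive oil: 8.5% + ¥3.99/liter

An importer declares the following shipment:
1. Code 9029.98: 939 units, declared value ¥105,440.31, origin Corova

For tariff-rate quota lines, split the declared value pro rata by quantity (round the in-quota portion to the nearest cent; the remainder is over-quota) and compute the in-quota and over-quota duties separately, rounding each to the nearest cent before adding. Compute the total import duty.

¥3,690.41

Line 1 (9029.98, Corova, 939 units, ¥105,440.31):
Code 9029.98 is under a tariff-rate quota (threshold 1,842 units). Quantity 939 units is within the quota, so the in-quota rate 3.5% applies to the full value.
Duty = ¥105,440.31 × 3.5% = ¥3,690.41.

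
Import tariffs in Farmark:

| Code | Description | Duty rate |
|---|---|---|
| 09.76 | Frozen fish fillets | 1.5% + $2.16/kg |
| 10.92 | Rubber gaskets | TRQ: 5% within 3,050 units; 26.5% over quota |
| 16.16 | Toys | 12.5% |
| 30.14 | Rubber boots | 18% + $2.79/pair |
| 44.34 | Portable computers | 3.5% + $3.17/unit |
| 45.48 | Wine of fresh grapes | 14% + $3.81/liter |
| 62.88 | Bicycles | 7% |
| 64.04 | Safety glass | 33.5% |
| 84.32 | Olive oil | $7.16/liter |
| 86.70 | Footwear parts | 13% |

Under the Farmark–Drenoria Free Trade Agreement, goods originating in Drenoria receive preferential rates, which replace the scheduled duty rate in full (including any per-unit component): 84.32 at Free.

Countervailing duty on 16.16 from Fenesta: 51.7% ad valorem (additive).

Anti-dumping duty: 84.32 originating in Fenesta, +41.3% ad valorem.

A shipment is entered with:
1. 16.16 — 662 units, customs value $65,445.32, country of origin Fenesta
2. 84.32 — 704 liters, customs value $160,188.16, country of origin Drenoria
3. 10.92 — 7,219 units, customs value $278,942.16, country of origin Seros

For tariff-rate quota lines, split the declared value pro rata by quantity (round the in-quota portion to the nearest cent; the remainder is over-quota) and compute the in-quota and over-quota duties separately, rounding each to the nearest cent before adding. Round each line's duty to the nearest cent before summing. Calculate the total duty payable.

$90,597.39

Line 1 (16.16, Fenesta, 662 units, $65,445.32):
Base rate for 16.16 is 12.5%.
Additional duty on 16.16 from Fenesta: +51.7%. Applied ad valorem rate: 12.5% + 51.7% = 64.2%.
Duty = $65,445.32 × 64.2% = $42,015.90.
Line 2 (84.32, Drenoria, 704 liters, $160,188.16):
Base rate for 84.32 is $7.16/liter.
Origin Drenoria qualifies under the Farmark–Drenoria agreement and 84.32 is covered: preferential rate Free applies instead.
The additional-duty order on 84.32 targets Fenesta, not Drenoria; it does not apply.
Duty = $160,188.16 × 0% = $0.00.
Line 3 (10.92, Seros, 7,219 units, $278,942.16):
Code 10.92 is under a tariff-rate quota (threshold 3,050 units). In-quota: 3,050 units at 5%; over-quota: 4,169 units at 26.5%.
Pro-rata value split: in-quota = $278,942.16 × 3,050/7,219 = $117,852.00; over-quota = $278,942.16 − $117,852.00 = $161,090.16.
In-quota duty = $117,852.00 × 5% = $5,892.60. Over-quota duty = $161,090.16 × 26.5% = $42,688.89.
Line duty = $5,892.60 + $42,688.89 = $48,581.49.
Total = $42,015.90 + $0.00 + $48,581.49 = $90,597.39.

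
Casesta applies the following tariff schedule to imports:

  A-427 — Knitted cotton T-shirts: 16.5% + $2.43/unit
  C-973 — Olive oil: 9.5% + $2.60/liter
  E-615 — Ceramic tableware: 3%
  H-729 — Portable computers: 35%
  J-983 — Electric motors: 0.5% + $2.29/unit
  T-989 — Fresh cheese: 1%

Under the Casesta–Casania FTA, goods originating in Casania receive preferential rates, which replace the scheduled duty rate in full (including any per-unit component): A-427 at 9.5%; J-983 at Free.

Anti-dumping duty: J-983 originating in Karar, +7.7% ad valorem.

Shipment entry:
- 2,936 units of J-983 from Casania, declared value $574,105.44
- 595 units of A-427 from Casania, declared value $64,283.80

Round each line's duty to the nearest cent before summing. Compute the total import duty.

Line 1 (J-983, Casania, 2,936 units, $574,105.44):
Base rate for J-983 is 0.5% + $2.29/unit.
Origin Casania qualifies under the Casesta–Casania agreement and J-983 is covered: preferential rate Free applies instead.
The additional-duty order on J-983 targets Karar, not Casania; it does not apply.
Duty = $574,105.44 × 0% = $0.00.
Line 2 (A-427, Casania, 595 units, $64,283.80):
Base rate for A-427 is 16.5% + $2.43/unit.
Origin Casania qualifies under the Casesta–Casania agreement and A-427 is covered: preferential rate 9.5% applies instead.
Duty = $64,283.80 × 9.5% = $6,106.96.
Total = $0.00 + $6,106.96 = $6,106.96.

$6,106.96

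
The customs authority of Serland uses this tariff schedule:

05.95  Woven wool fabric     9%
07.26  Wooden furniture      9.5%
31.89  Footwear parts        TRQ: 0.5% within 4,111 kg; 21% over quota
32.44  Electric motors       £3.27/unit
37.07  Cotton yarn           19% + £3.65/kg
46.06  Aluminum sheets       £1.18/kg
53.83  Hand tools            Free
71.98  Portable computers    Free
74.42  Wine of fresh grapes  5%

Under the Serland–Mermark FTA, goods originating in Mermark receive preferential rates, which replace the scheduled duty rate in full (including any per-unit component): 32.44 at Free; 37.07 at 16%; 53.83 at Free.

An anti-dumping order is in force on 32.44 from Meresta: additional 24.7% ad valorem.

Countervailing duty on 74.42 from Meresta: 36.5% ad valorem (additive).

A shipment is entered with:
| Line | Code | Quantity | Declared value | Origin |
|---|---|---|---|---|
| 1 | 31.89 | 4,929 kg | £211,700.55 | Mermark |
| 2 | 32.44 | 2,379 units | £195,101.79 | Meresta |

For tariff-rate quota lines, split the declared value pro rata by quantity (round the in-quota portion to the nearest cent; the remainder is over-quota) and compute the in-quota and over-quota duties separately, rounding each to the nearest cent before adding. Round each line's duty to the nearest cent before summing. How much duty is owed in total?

£64,230.26

Line 1 (31.89, Mermark, 4,929 kg, £211,700.55):
Code 31.89 is under a tariff-rate quota (threshold 4,111 kg). In-quota: 4,111 kg at 0.5%; over-quota: 818 kg at 21%.
Pro-rata value split: in-quota = £211,700.55 × 4,111/4,929 = £176,567.45; over-quota = £211,700.55 − £176,567.45 = £35,133.10.
In-quota duty = £176,567.45 × 0.5% = £882.84. Over-quota duty = £35,133.10 × 21% = £7,377.95.
Line duty = £882.84 + £7,377.95 = £8,260.79.
Line 2 (32.44, Meresta, 2,379 units, £195,101.79):
Base rate for 32.44 is £3.27/unit.
32.44 has an FTA preferential rate, but origin Meresta is not Mermark; base rate stands.
Additional duty on 32.44 from Meresta: +24.7% ad valorem. Applied ad valorem rate = 24.7%.
Duty = £195,101.79 × 24.7% + 2,379 × £3.27 = £55,969.47.
Total = £8,260.79 + £55,969.47 = £64,230.26.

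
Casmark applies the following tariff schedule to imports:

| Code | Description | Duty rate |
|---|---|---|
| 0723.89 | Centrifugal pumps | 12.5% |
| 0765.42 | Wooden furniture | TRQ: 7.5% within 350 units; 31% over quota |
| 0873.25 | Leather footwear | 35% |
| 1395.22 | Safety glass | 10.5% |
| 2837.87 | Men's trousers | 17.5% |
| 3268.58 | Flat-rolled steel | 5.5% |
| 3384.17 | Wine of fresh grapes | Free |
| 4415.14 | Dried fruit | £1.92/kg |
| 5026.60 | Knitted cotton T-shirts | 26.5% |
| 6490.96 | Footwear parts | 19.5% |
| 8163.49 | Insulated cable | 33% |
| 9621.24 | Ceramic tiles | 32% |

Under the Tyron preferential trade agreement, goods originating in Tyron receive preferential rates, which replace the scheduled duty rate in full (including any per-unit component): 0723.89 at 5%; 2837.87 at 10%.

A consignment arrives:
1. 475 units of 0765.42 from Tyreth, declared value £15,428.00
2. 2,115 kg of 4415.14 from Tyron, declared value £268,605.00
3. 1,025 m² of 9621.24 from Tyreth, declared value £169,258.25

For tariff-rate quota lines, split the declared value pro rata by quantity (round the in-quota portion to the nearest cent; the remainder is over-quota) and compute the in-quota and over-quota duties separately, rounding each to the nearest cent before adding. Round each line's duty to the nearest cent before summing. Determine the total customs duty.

£60,334.64

Line 1 (0765.42, Tyreth, 475 units, £15,428.00):
Code 0765.42 is under a tariff-rate quota (threshold 350 units). In-quota: 350 units at 7.5%; over-quota: 125 units at 31%.
Pro-rata value split: in-quota = £15,428.00 × 350/475 = £11,368.00; over-quota = £15,428.00 − £11,368.00 = £4,060.00.
In-quota duty = £11,368.00 × 7.5% = £852.60. Over-quota duty = £4,060.00 × 31% = £1,258.60.
Line duty = £852.60 + £1,258.60 = £2,111.20.
Line 2 (4415.14, Tyron, 2,115 kg, £268,605.00):
Base rate for 4415.14 is £1.92/kg.
Origin Tyron is the FTA partner but 4415.14 is not on the preference list; base rate stands.
Duty = 2,115 × £1.92 = £4,060.80.
Line 3 (9621.24, Tyreth, 1,025 m², £169,258.25):
Base rate for 9621.24 is 32%.
Duty = £169,258.25 × 32% = £54,162.64.
Total = £2,111.20 + £4,060.80 + £54,162.64 = £60,334.64.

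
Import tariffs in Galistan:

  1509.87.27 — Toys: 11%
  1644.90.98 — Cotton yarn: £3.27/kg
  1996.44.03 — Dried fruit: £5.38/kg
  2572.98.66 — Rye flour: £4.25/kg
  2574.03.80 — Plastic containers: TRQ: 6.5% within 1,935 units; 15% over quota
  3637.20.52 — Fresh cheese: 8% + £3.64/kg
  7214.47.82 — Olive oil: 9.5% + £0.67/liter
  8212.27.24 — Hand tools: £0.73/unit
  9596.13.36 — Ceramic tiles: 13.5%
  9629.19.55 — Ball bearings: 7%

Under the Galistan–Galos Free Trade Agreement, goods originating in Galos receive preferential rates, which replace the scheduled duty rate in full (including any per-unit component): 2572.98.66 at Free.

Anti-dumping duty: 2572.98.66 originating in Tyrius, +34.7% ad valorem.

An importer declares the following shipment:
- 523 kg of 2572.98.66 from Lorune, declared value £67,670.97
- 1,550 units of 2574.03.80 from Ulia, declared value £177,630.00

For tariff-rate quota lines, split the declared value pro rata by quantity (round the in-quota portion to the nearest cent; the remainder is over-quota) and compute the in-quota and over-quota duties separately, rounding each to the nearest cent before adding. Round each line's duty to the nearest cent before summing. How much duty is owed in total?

Line 1 (2572.98.66, Lorune, 523 kg, £67,670.97):
Base rate for 2572.98.66 is £4.25/kg.
2572.98.66 has an FTA preferential rate, but origin Lorune is not Galos; base rate stands.
The additional-duty order on 2572.98.66 targets Tyrius, not Lorune; it does not apply.
Duty = 523 × £4.25 = £2,222.75.
Line 2 (2574.03.80, Ulia, 1,550 units, £177,630.00):
Code 2574.03.80 is under a tariff-rate quota (threshold 1,935 units). Quantity 1,550 units is within the quota, so the in-quota rate 6.5% applies to the full value.
Duty = £177,630.00 × 6.5% = £11,545.95.
Total = £2,222.75 + £11,545.95 = £13,768.70.

£13,768.70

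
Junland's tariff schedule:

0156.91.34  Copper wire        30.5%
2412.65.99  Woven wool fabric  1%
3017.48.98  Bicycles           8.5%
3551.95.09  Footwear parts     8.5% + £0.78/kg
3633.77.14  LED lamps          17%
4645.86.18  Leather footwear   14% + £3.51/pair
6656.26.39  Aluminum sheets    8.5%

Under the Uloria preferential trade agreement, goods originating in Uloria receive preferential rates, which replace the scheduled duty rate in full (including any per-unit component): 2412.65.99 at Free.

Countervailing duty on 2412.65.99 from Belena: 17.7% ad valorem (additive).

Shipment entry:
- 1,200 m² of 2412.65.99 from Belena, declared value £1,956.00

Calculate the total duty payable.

Line 1 (2412.65.99, Belena, 1,200 m², £1,956.00):
Base rate for 2412.65.99 is 1%.
2412.65.99 has an FTA preferential rate, but origin Belena is not Uloria; base rate stands.
Additional duty on 2412.65.99 from Belena: +17.7%. Applied ad valorem rate: 1% + 17.7% = 18.7%.
Duty = £1,956.00 × 18.7% = £365.77.

£365.77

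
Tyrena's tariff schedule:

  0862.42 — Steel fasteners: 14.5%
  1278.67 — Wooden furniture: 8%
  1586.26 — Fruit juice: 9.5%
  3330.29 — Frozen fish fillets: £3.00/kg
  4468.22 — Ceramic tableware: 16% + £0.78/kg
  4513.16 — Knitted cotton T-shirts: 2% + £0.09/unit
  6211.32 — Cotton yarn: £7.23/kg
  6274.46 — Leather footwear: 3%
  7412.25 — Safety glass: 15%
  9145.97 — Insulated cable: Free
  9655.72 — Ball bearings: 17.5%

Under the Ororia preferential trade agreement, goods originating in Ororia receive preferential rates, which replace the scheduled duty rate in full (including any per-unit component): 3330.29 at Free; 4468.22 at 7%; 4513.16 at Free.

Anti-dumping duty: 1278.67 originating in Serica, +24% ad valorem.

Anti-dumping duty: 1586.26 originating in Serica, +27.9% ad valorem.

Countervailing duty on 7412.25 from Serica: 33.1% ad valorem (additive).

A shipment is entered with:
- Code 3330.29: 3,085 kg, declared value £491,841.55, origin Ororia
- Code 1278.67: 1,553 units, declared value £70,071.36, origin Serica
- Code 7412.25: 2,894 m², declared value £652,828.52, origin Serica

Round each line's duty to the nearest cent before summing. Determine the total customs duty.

£336,433.36

Line 1 (3330.29, Ororia, 3,085 kg, £491,841.55):
Base rate for 3330.29 is £3.00/kg.
Origin Ororia qualifies under the Tyrena–Ororia agreement and 3330.29 is covered: preferential rate Free applies instead.
Duty = £491,841.55 × 0% = £0.00.
Line 2 (1278.67, Serica, 1,553 units, £70,071.36):
Base rate for 1278.67 is 8%.
Additional duty on 1278.67 from Serica: +24%. Applied ad valorem rate: 8% + 24% = 32%.
Duty = £70,071.36 × 32% = £22,422.84.
Line 3 (7412.25, Serica, 2,894 m², £652,828.52):
Base rate for 7412.25 is 15%.
Additional duty on 7412.25 from Serica: +33.1%. Applied ad valorem rate: 15% + 33.1% = 48.1%.
Duty = £652,828.52 × 48.1% = £314,010.52.
Total = £0.00 + £22,422.84 + £314,010.52 = £336,433.36.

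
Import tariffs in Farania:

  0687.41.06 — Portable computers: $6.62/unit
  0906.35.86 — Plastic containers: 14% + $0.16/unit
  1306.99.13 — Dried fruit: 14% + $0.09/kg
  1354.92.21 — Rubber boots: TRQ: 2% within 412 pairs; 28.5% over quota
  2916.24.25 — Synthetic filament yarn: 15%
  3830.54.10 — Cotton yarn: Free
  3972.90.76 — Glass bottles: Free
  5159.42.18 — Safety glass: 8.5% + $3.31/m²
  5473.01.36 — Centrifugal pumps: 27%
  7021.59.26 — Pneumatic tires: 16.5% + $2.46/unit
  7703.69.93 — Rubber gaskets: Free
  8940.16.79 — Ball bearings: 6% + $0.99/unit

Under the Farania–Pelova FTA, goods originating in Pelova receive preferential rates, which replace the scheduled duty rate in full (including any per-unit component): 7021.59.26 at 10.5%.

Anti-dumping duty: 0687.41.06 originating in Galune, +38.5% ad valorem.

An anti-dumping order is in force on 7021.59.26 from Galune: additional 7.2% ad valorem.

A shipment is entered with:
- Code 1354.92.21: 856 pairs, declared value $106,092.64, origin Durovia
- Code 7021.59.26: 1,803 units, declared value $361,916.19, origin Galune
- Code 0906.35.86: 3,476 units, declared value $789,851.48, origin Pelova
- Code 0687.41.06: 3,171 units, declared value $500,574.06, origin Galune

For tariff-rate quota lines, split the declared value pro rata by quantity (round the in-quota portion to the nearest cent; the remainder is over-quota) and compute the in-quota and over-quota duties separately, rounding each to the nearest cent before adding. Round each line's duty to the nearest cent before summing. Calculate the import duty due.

Line 1 (1354.92.21, Durovia, 856 pairs, $106,092.64):
Code 1354.92.21 is under a tariff-rate quota (threshold 412 pairs). In-quota: 412 pairs at 2%; over-quota: 444 pairs at 28.5%.
Pro-rata value split: in-quota = $106,092.64 × 412/856 = $51,063.28; over-quota = $106,092.64 − $51,063.28 = $55,029.36.
In-quota duty = $51,063.28 × 2% = $1,021.27. Over-quota duty = $55,029.36 × 28.5% = $15,683.37.
Line duty = $1,021.27 + $15,683.37 = $16,704.64.
Line 2 (7021.59.26, Galune, 1,803 units, $361,916.19):
Base rate for 7021.59.26 is 16.5% + $2.46/unit.
7021.59.26 has an FTA preferential rate, but origin Galune is not Pelova; base rate stands.
Additional duty on 7021.59.26 from Galune: +7.2%. Applied ad valorem rate: 16.5% + 7.2% = 23.7%.
Duty = $361,916.19 × 23.7% + 1,803 × $2.46 = $90,209.52.
Line 3 (0906.35.86, Pelova, 3,476 units, $789,851.48):
Base rate for 0906.35.86 is 14% + $0.16/unit.
Origin Pelova is the FTA partner but 0906.35.86 is not on the preference list; base rate stands.
Duty = $789,851.48 × 14% + 3,476 × $0.16 = $111,135.37.
Line 4 (0687.41.06, Galune, 3,171 units, $500,574.06):
Base rate for 0687.41.06 is $6.62/unit.
Additional duty on 0687.41.06 from Galune: +38.5% ad valorem. Applied ad valorem rate = 38.5%.
Duty = $500,574.06 × 38.5% + 3,171 × $6.62 = $213,713.03.
Total = $16,704.64 + $90,209.52 + $111,135.37 + $213,713.03 = $431,762.56.

$431,762.56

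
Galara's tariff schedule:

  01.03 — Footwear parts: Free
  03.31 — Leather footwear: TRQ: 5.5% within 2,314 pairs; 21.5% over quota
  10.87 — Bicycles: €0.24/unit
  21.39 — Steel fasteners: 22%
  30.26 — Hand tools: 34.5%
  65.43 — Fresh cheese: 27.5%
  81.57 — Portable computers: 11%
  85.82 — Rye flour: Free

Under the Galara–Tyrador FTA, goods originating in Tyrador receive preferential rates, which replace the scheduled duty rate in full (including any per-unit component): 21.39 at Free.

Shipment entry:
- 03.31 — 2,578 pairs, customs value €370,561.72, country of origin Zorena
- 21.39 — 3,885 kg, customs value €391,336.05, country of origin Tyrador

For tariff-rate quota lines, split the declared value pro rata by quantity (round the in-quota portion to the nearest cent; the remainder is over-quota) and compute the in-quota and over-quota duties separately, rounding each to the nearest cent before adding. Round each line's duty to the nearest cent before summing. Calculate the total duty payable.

€26,452.47

Line 1 (03.31, Zorena, 2,578 pairs, €370,561.72):
Code 03.31 is under a tariff-rate quota (threshold 2,314 pairs). In-quota: 2,314 pairs at 5.5%; over-quota: 264 pairs at 21.5%.
Pro-rata value split: in-quota = €370,561.72 × 2,314/2,578 = €332,614.36; over-quota = €370,561.72 − €332,614.36 = €37,947.36.
In-quota duty = €332,614.36 × 5.5% = €18,293.79. Over-quota duty = €37,947.36 × 21.5% = €8,158.68.
Line duty = €18,293.79 + €8,158.68 = €26,452.47.
Line 2 (21.39, Tyrador, 3,885 kg, €391,336.05):
Base rate for 21.39 is 22%.
Origin Tyrador qualifies under the Galara–Tyrador agreement and 21.39 is covered: preferential rate Free applies instead.
Duty = €391,336.05 × 0% = €0.00.
Total = €26,452.47 + €0.00 = €26,452.47.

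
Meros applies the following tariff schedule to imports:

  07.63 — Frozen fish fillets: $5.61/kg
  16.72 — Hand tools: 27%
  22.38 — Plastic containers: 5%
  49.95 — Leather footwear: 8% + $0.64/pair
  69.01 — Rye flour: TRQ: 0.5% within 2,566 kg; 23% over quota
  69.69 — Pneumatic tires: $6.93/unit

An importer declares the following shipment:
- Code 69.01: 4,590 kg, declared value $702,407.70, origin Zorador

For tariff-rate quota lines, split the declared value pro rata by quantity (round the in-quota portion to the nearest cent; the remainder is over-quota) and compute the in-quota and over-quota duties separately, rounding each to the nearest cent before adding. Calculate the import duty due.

Line 1 (69.01, Zorador, 4,590 kg, $702,407.70):
Code 69.01 is under a tariff-rate quota (threshold 2,566 kg). In-quota: 2,566 kg at 0.5%; over-quota: 2,024 kg at 23%.
Pro-rata value split: in-quota = $702,407.70 × 2,566/4,590 = $392,674.98; over-quota = $702,407.70 − $392,674.98 = $309,732.72.
In-quota duty = $392,674.98 × 0.5% = $1,963.37. Over-quota duty = $309,732.72 × 23% = $71,238.53.
Line duty = $1,963.37 + $71,238.53 = $73,201.90.

$73,201.90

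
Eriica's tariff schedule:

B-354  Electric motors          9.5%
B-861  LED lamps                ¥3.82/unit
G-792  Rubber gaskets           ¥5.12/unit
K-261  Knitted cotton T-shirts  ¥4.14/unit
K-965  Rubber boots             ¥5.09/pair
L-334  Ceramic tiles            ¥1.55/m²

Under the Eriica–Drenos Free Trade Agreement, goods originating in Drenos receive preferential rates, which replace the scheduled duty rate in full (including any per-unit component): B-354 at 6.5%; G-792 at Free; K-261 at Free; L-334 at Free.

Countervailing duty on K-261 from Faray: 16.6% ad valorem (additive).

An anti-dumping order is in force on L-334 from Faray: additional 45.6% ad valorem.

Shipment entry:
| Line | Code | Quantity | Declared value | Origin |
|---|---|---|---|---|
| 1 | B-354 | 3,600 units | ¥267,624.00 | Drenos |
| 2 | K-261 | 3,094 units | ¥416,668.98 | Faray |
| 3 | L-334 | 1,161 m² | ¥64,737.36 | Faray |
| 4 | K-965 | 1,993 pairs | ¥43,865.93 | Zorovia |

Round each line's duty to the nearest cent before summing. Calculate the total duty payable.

Line 1 (B-354, Drenos, 3,600 units, ¥267,624.00):
Base rate for B-354 is 9.5%.
Origin Drenos qualifies under the Eriica–Drenos agreement and B-354 is covered: preferential rate 6.5% applies instead.
Duty = ¥267,624.00 × 6.5% = ¥17,395.56.
Line 2 (K-261, Faray, 3,094 units, ¥416,668.98):
Base rate for K-261 is ¥4.14/unit.
K-261 has an FTA preferential rate, but origin Faray is not Drenos; base rate stands.
Additional duty on K-261 from Faray: +16.6% ad valorem. Applied ad valorem rate = 16.6%.
Duty = ¥416,668.98 × 16.6% + 3,094 × ¥4.14 = ¥81,976.21.
Line 3 (L-334, Faray, 1,161 m², ¥64,737.36):
Base rate for L-334 is ¥1.55/m².
L-334 has an FTA preferential rate, but origin Faray is not Drenos; base rate stands.
Additional duty on L-334 from Faray: +45.6% ad valorem. Applied ad valorem rate = 45.6%.
Duty = ¥64,737.36 × 45.6% + 1,161 × ¥1.55 = ¥31,319.79.
Line 4 (K-965, Zorovia, 1,993 pairs, ¥43,865.93):
Base rate for K-965 is ¥5.09/pair.
Duty = 1,993 × ¥5.09 = ¥10,144.37.
Total = ¥17,395.56 + ¥81,976.21 + ¥31,319.79 + ¥10,144.37 = ¥140,835.93.

¥140,835.93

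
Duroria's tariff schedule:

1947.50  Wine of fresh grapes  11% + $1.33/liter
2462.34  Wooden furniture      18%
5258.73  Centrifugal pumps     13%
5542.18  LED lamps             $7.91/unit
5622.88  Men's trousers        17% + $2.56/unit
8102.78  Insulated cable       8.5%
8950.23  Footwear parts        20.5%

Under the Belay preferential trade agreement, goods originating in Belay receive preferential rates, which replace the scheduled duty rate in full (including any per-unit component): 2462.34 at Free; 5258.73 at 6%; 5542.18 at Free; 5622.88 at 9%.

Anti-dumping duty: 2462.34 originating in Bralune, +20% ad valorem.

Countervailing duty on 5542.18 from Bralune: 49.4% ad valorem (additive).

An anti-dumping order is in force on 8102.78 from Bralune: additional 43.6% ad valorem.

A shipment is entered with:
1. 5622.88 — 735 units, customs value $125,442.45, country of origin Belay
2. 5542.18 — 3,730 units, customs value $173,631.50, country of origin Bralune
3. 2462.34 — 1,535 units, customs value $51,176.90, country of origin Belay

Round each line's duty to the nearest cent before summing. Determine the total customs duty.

Line 1 (5622.88, Belay, 735 units, $125,442.45):
Base rate for 5622.88 is 17% + $2.56/unit.
Origin Belay qualifies under the Duroria–Belay agreement and 5622.88 is covered: preferential rate 9% applies instead.
Duty = $125,442.45 × 9% = $11,289.82.
Line 2 (5542.18, Bralune, 3,730 units, $173,631.50):
Base rate for 5542.18 is $7.91/unit.
5542.18 has an FTA preferential rate, but origin Bralune is not Belay; base rate stands.
Additional duty on 5542.18 from Bralune: +49.4% ad valorem. Applied ad valorem rate = 49.4%.
Duty = $173,631.50 × 49.4% + 3,730 × $7.91 = $115,278.26.
Line 3 (2462.34, Belay, 1,535 units, $51,176.90):
Base rate for 2462.34 is 18%.
Origin Belay qualifies under the Duroria–Belay agreement and 2462.34 is covered: preferential rate Free applies instead.
The additional-duty order on 2462.34 targets Bralune, not Belay; it does not apply.
Duty = $51,176.90 × 0% = $0.00.
Total = $11,289.82 + $115,278.26 + $0.00 = $126,568.08.

$126,568.08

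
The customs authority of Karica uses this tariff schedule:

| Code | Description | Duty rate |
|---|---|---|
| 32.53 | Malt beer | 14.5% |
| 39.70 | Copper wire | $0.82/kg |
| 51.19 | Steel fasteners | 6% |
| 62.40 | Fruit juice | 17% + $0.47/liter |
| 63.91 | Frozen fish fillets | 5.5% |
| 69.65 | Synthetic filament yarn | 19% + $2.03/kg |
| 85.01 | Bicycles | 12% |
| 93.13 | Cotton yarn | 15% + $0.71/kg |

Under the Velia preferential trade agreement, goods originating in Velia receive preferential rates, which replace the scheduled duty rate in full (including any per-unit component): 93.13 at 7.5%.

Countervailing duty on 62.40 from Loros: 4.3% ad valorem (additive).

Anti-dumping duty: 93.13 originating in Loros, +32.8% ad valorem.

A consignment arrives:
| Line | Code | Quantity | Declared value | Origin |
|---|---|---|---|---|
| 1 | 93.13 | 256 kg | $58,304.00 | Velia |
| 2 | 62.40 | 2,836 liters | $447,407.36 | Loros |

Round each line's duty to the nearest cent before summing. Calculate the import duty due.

$101,003.49

Line 1 (93.13, Velia, 256 kg, $58,304.00):
Base rate for 93.13 is 15% + $0.71/kg.
Origin Velia qualifies under the Karica–Velia agreement and 93.13 is covered: preferential rate 7.5% applies instead.
The additional-duty order on 93.13 targets Loros, not Velia; it does not apply.
Duty = $58,304.00 × 7.5% = $4,372.80.
Line 2 (62.40, Loros, 2,836 liters, $447,407.36):
Base rate for 62.40 is 17% + $0.47/liter.
Additional duty on 62.40 from Loros: +4.3%. Applied ad valorem rate: 17% + 4.3% = 21.3%.
Duty = $447,407.36 × 21.3% + 2,836 × $0.47 = $96,630.69.
Total = $4,372.80 + $96,630.69 = $101,003.49.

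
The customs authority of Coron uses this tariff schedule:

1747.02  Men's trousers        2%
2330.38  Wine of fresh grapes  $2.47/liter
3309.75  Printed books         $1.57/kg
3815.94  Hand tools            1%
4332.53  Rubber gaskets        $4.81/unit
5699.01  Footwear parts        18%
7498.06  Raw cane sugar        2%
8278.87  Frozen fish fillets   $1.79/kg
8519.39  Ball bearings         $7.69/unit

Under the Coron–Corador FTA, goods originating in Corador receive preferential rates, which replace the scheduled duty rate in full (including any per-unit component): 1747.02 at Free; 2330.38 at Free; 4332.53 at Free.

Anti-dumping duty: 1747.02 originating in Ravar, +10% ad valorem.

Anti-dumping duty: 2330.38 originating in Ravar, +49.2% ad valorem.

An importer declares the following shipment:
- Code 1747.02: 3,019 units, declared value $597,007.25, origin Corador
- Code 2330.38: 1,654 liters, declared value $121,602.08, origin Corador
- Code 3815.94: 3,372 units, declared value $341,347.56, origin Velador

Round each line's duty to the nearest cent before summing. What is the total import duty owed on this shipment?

$3,413.48

Line 1 (1747.02, Corador, 3,019 units, $597,007.25):
Base rate for 1747.02 is 2%.
Origin Corador qualifies under the Coron–Corador agreement and 1747.02 is covered: preferential rate Free applies instead.
The additional-duty order on 1747.02 targets Ravar, not Corador; it does not apply.
Duty = $597,007.25 × 0% = $0.00.
Line 2 (2330.38, Corador, 1,654 liters, $121,602.08):
Base rate for 2330.38 is $2.47/liter.
Origin Corador qualifies under the Coron–Corador agreement and 2330.38 is covered: preferential rate Free applies instead.
The additional-duty order on 2330.38 targets Ravar, not Corador; it does not apply.
Duty = $121,602.08 × 0% = $0.00.
Line 3 (3815.94, Velador, 3,372 units, $341,347.56):
Base rate for 3815.94 is 1%.
Duty = $341,347.56 × 1% = $3,413.48.
Total = $0.00 + $0.00 + $3,413.48 = $3,413.48.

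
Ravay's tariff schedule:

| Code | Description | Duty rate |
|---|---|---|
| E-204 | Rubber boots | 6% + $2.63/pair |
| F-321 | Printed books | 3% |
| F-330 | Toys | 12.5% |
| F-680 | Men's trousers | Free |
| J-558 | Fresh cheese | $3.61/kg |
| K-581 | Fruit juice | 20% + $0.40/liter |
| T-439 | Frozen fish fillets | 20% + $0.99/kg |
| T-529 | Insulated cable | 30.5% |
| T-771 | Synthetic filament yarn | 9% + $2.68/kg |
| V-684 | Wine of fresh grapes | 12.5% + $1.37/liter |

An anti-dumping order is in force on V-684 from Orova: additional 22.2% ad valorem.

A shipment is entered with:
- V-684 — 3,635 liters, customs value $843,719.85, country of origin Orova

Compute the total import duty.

Line 1 (V-684, Orova, 3,635 liters, $843,719.85):
Base rate for V-684 is 12.5% + $1.37/liter.
Additional duty on V-684 from Orova: +22.2%. Applied ad valorem rate: 12.5% + 22.2% = 34.7%.
Duty = $843,719.85 × 34.7% + 3,635 × $1.37 = $297,750.74.

$297,750.74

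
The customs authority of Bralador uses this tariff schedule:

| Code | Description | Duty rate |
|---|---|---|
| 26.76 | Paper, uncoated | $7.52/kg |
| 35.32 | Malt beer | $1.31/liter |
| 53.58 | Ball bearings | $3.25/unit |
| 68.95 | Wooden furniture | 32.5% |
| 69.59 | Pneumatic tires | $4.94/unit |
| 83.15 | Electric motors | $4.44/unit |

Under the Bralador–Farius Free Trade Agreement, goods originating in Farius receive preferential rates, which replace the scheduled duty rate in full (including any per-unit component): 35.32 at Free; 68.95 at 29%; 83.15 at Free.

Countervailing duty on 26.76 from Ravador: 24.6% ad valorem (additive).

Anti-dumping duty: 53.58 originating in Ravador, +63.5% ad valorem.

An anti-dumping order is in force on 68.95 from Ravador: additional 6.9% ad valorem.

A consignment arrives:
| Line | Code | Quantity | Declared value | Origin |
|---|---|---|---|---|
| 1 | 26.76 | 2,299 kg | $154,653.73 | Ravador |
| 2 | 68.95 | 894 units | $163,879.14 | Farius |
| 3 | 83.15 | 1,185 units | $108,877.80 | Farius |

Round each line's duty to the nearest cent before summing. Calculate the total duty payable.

$102,858.25

Line 1 (26.76, Ravador, 2,299 kg, $154,653.73):
Base rate for 26.76 is $7.52/kg.
Additional duty on 26.76 from Ravador: +24.6% ad valorem. Applied ad valorem rate = 24.6%.
Duty = $154,653.73 × 24.6% + 2,299 × $7.52 = $55,333.30.
Line 2 (68.95, Farius, 894 units, $163,879.14):
Base rate for 68.95 is 32.5%.
Origin Farius qualifies under the Bralador–Farius agreement and 68.95 is covered: preferential rate 29% applies instead.
The additional-duty order on 68.95 targets Ravador, not Farius; it does not apply.
Duty = $163,879.14 × 29% = $47,524.95.
Line 3 (83.15, Farius, 1,185 units, $108,877.80):
Base rate for 83.15 is $4.44/unit.
Origin Farius qualifies under the Bralador–Farius agreement and 83.15 is covered: preferential rate Free applies instead.
Duty = $108,877.80 × 0% = $0.00.
Total = $55,333.30 + $47,524.95 + $0.00 = $102,858.25.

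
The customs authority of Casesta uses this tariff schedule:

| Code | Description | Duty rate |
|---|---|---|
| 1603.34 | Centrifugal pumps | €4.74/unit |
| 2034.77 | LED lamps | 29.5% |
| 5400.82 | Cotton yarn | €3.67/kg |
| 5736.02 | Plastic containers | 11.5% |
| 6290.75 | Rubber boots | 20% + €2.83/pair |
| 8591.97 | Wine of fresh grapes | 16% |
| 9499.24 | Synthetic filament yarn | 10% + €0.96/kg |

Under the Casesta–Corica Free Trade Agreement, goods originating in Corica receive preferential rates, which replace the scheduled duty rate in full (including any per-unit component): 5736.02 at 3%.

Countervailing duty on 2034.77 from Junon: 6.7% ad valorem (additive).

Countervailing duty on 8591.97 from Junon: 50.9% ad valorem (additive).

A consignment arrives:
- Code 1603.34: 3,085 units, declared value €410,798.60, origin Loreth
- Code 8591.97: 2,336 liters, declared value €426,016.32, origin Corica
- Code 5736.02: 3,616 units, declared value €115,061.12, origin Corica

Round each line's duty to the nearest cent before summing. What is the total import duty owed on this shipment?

Line 1 (1603.34, Loreth, 3,085 units, €410,798.60):
Base rate for 1603.34 is €4.74/unit.
Duty = 3,085 × €4.74 = €14,622.90.
Line 2 (8591.97, Corica, 2,336 liters, €426,016.32):
Base rate for 8591.97 is 16%.
Origin Corica is the FTA partner but 8591.97 is not on the preference list; base rate stands.
The additional-duty order on 8591.97 targets Junon, not Corica; it does not apply.
Duty = €426,016.32 × 16% = €68,162.61.
Line 3 (5736.02, Corica, 3,616 units, €115,061.12):
Base rate for 5736.02 is 11.5%.
Origin Corica qualifies under the Casesta–Corica agreement and 5736.02 is covered: preferential rate 3% applies instead.
Duty = €115,061.12 × 3% = €3,451.83.
Total = €14,622.90 + €68,162.61 + €3,451.83 = €86,237.34.

€86,237.34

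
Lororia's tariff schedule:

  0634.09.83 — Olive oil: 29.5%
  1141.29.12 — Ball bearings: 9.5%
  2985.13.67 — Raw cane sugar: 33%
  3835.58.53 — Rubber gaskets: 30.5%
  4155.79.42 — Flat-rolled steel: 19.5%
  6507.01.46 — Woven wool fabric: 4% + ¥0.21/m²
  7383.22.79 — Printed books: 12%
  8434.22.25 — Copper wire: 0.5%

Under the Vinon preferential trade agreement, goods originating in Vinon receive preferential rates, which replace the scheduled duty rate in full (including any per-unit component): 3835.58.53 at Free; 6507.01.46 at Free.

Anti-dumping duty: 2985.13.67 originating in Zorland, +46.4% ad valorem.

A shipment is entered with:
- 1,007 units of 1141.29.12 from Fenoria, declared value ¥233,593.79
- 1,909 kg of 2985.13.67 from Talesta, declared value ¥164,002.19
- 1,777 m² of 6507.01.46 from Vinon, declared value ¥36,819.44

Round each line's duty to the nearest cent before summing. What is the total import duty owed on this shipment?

Line 1 (1141.29.12, Fenoria, 1,007 units, ¥233,593.79):
Base rate for 1141.29.12 is 9.5%.
Duty = ¥233,593.79 × 9.5% = ¥22,191.41.
Line 2 (2985.13.67, Talesta, 1,909 kg, ¥164,002.19):
Base rate for 2985.13.67 is 33%.
The additional-duty order on 2985.13.67 targets Zorland, not Talesta; it does not apply.
Duty = ¥164,002.19 × 33% = ¥54,120.72.
Line 3 (6507.01.46, Vinon, 1,777 m², ¥36,819.44):
Base rate for 6507.01.46 is 4% + ¥0.21/m².
Origin Vinon qualifies under the Lororia–Vinon agreement and 6507.01.46 is covered: preferential rate Free applies instead.
Duty = ¥36,819.44 × 0% = ¥0.00.
Total = ¥22,191.41 + ¥54,120.72 + ¥0.00 = ¥76,312.13.

¥76,312.13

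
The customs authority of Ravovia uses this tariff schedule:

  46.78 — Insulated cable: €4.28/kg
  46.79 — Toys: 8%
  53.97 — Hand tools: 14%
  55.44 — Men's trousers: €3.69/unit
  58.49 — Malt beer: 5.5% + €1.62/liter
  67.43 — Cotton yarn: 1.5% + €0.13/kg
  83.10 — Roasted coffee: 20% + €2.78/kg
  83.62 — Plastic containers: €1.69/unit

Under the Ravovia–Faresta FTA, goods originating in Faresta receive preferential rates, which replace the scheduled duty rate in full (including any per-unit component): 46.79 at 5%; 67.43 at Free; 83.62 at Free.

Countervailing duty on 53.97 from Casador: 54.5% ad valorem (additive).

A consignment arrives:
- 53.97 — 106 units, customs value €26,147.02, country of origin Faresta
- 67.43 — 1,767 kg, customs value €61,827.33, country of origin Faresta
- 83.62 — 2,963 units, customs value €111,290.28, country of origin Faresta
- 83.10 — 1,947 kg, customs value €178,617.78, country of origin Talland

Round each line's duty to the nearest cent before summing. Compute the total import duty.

Line 1 (53.97, Faresta, 106 units, €26,147.02):
Base rate for 53.97 is 14%.
Origin Faresta is the FTA partner but 53.97 is not on the preference list; base rate stands.
The additional-duty order on 53.97 targets Casador, not Faresta; it does not apply.
Duty = €26,147.02 × 14% = €3,660.58.
Line 2 (67.43, Faresta, 1,767 kg, €61,827.33):
Base rate for 67.43 is 1.5% + €0.13/kg.
Origin Faresta qualifies under the Ravovia–Faresta agreement and 67.43 is covered: preferential rate Free applies instead.
Duty = €61,827.33 × 0% = €0.00.
Line 3 (83.62, Faresta, 2,963 units, €111,290.28):
Base rate for 83.62 is €1.69/unit.
Origin Faresta qualifies under the Ravovia–Faresta agreement and 83.62 is covered: preferential rate Free applies instead.
Duty = €111,290.28 × 0% = €0.00.
Line 4 (83.10, Talland, 1,947 kg, €178,617.78):
Base rate for 83.10 is 20% + €2.78/kg.
Duty = €178,617.78 × 20% + 1,947 × €2.78 = €41,136.22.
Total = €3,660.58 + €0.00 + €0.00 + €41,136.22 = €44,796.80.

€44,796.80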